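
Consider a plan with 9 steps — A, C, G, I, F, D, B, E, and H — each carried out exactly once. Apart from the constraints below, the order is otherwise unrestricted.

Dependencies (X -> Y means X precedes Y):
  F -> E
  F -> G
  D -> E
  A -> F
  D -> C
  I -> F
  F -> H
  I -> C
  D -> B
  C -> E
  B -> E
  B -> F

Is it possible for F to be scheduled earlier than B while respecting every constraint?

No

The constraints give a chain B → F, which forces B before F.
Hence F can never be scheduled before B.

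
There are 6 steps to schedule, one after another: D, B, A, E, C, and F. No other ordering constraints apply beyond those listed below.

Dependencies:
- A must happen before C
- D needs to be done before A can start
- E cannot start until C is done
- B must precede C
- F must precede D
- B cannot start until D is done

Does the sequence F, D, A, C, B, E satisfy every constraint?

No

In the proposed order, C appears before B.
Since B is required before C, the ordering is invalid.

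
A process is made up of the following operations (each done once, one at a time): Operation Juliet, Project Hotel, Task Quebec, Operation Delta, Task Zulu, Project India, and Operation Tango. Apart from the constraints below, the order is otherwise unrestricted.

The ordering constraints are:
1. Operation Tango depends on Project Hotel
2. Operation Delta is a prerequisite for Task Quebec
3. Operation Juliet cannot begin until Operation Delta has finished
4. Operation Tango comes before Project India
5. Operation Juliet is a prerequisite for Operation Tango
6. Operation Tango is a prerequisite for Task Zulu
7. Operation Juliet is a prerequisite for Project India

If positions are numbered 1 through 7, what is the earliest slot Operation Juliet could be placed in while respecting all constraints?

2

Working backwards through the constraints from Operation Juliet, its only required predecessor is Operation Delta.
With 1 mandatory predecessor, the earliest Operation Juliet can sit is position 1+1 = 2, and placing just that one first achieves it.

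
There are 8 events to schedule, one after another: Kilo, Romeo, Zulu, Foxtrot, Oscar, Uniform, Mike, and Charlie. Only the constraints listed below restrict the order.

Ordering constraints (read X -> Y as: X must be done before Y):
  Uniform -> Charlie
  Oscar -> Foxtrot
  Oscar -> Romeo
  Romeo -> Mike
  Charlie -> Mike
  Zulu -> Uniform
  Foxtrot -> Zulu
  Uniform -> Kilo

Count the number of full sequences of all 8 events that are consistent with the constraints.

Oscar is the only event with nothing required before it, so every ordering starts there.
Counting all ways to extend the partial order to a total order gives 17.

17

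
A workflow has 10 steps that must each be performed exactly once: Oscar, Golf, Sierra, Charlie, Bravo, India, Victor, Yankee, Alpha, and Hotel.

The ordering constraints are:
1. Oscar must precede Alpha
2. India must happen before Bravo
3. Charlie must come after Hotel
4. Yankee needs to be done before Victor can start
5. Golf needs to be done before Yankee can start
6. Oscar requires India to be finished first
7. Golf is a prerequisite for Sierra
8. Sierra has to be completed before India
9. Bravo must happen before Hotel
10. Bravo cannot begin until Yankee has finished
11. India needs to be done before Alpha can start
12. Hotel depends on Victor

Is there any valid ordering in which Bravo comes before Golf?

No

Following Golf → Yankee → Bravo, Golf must precede Bravo in every valid ordering.
Hence Bravo can never be scheduled before Golf.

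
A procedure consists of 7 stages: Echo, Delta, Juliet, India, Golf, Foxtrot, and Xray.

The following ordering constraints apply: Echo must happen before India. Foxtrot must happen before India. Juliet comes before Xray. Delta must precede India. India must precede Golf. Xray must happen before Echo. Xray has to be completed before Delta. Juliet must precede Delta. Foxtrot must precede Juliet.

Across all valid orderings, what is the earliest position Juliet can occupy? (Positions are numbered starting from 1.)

Working backwards through the constraints from Juliet, its only required predecessor is Foxtrot.
With 1 mandatory predecessor, the earliest Juliet can sit is position 1+1 = 2, and placing just that one first achieves it.

2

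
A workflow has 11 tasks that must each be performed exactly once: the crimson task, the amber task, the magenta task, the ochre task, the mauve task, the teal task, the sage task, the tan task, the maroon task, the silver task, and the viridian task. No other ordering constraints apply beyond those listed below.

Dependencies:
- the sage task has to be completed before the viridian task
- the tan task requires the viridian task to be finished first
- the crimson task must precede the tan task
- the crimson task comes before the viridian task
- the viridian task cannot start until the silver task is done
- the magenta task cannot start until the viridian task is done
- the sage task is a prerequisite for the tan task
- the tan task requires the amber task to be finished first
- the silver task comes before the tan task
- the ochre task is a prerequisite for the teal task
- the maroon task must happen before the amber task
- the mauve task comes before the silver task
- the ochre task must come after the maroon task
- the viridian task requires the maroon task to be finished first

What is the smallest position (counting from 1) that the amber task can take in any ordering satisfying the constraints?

2

Working backwards through the constraints from the amber task, its only required predecessor is the maroon task.
With 1 mandatory predecessor, the earliest the amber task can sit is position 1+1 = 2, and placing just that one first achieves it.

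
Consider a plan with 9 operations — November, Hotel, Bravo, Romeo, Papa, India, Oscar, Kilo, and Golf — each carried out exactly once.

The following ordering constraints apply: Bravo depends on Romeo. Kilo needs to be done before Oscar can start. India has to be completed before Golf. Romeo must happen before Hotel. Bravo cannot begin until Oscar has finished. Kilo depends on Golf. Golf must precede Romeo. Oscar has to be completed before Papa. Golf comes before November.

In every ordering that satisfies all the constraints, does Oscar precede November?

No chain of constraints connects Oscar to November in either direction.
A valid ordering placing November before Oscar exists, so the answer is no.

No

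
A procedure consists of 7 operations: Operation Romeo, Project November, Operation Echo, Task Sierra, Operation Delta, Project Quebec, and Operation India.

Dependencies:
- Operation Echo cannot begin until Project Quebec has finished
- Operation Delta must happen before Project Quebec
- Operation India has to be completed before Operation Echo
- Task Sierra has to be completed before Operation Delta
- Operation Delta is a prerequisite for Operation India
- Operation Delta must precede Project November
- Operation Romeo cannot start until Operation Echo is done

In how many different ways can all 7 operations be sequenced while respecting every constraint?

Only Task Sierra has no prerequisites, so it must go first.
Counting all ways to extend the partial order to a total order gives 10.

10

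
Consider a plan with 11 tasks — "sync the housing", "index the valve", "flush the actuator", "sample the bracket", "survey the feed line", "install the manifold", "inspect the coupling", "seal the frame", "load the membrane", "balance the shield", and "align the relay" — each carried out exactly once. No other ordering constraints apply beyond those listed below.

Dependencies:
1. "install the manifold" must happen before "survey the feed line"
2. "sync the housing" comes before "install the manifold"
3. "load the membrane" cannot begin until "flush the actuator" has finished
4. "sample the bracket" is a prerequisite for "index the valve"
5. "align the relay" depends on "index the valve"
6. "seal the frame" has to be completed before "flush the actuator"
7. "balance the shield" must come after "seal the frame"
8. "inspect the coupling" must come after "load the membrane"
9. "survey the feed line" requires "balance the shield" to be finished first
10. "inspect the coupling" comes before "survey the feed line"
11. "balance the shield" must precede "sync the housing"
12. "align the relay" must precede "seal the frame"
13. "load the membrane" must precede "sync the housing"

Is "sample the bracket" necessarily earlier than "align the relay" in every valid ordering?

Tracing the constraints gives a chain: "sample the bracket" → "index the valve" → "align the relay".
That forces "sample the bracket" before "align the relay" in every valid schedule.

Yes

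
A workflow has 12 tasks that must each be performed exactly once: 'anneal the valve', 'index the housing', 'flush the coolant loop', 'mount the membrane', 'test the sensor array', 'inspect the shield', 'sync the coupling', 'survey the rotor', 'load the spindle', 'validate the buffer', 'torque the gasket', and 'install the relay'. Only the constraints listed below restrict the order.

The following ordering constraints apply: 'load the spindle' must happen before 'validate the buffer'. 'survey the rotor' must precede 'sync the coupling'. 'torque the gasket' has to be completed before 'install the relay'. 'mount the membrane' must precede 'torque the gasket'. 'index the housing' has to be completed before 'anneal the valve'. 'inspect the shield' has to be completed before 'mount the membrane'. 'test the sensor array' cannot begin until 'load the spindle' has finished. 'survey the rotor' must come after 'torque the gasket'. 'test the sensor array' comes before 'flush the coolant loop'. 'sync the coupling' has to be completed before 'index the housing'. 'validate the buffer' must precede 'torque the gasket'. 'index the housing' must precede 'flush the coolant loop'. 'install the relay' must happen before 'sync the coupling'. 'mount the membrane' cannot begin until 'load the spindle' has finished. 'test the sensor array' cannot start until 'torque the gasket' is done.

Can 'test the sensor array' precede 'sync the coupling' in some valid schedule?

Yes

The constraints leave 'test the sensor array' and 'sync the coupling' unordered relative to each other; nothing requires 'sync the coupling' earlier.
That means at least one valid schedule has 'test the sensor array' before 'sync the coupling'.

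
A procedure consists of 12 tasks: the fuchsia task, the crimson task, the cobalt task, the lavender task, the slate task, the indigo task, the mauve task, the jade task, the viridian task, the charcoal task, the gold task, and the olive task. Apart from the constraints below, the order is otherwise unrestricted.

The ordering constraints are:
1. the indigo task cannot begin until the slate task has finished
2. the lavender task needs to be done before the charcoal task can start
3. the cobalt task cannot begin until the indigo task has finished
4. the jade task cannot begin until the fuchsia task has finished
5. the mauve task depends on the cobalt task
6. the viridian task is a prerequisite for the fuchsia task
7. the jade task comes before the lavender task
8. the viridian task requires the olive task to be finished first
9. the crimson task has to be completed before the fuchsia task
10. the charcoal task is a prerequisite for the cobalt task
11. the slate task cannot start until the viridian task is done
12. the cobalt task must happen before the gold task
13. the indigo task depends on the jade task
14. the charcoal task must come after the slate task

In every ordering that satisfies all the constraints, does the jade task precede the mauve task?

Yes

There is a constraint chain the jade task → the indigo task → the cobalt task → the mauve task.
So the jade task must precede the mauve task in any valid ordering.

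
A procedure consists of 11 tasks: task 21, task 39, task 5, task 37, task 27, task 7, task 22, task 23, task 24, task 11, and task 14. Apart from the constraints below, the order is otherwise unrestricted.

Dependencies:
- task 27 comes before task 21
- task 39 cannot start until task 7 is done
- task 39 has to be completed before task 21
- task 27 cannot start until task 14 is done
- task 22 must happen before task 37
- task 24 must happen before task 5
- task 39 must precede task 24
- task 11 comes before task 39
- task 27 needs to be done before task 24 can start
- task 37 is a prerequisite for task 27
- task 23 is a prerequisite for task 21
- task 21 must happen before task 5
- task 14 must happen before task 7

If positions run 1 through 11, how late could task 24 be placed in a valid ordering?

10

The only task forced after task 24 (directly or by a chain) is task 5.
So at least 1 task follows task 24, putting task 24 no later than position 10. That position is achievable by scheduling everything else first.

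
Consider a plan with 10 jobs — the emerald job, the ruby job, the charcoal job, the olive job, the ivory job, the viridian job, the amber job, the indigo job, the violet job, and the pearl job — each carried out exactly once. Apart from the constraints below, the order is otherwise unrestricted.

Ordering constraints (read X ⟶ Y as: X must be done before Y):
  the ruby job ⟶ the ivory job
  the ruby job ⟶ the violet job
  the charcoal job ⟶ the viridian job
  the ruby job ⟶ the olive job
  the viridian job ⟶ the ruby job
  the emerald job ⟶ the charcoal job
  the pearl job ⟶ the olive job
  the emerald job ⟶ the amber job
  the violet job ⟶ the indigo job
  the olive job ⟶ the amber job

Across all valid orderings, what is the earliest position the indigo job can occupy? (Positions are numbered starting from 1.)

6

The jobs that are forced before the indigo job, directly or transitively, are the emerald job, the ruby job, the charcoal job, the viridian job, the violet job. That's 5 jobs.
With 5 mandatory predecessors, the earliest the indigo job can sit is position 5+1 = 6, and placing just those 5 first achieves it.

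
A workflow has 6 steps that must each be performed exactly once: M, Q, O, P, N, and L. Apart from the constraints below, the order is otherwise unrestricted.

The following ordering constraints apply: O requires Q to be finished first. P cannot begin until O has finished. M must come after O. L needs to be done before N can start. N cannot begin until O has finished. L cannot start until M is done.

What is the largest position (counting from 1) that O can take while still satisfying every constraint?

2

The steps that are forced after O, directly or by a chain of constraints, are M, P, N, L. That's 4 steps.
With 4 mandatory successors out of 6 steps total, the latest slot for O is 6−4 = 2, and it's reachable by doing all non-successors before O.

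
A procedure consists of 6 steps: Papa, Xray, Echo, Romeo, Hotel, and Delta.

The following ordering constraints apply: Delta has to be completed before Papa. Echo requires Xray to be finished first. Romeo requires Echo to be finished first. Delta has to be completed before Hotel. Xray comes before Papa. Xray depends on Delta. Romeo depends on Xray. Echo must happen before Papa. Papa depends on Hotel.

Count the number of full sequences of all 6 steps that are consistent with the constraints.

7

Only Delta has no prerequisites, so it must go first.
Systematically extending each partial ordering one step at a time and counting, there are 7 complete orderings.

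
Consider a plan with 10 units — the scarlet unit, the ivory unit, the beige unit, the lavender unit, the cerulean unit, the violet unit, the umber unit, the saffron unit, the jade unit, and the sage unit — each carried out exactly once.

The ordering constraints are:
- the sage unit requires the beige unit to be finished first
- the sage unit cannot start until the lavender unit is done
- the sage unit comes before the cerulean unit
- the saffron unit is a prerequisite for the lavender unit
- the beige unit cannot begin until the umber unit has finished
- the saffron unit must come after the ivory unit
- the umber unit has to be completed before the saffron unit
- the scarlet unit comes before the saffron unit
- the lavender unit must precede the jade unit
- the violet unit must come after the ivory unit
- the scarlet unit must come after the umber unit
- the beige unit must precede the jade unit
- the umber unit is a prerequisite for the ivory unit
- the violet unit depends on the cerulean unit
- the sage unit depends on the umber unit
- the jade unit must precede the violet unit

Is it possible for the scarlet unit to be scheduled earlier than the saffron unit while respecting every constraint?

Yes

The constraints force the scarlet unit before the saffron unit, so yes — every valid ordering has the scarlet unit earlier.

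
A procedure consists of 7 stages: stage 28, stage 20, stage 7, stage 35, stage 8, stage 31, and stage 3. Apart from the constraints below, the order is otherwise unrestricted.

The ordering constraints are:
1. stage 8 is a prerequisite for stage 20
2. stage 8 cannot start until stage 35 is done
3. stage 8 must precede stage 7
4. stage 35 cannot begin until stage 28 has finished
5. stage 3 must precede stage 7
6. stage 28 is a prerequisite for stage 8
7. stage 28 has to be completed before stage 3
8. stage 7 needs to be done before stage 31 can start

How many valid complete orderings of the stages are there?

Only stage 28 has no prerequisites, so it must go first.
Counting all ways to extend the partial order to a total order gives 10.

10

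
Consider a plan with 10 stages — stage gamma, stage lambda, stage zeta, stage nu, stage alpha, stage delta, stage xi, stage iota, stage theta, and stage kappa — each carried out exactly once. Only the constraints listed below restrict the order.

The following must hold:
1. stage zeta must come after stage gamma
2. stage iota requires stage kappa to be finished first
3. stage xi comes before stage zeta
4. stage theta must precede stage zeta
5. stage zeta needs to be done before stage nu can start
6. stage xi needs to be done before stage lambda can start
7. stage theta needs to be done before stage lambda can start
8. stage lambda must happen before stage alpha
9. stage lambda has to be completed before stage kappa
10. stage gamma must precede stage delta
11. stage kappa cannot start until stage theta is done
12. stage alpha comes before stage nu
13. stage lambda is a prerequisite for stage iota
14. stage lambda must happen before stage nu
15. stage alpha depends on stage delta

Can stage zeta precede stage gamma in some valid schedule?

The constraints give a chain stage gamma → stage zeta, which forces stage gamma before stage zeta.
Hence stage zeta can never be scheduled before stage gamma.

No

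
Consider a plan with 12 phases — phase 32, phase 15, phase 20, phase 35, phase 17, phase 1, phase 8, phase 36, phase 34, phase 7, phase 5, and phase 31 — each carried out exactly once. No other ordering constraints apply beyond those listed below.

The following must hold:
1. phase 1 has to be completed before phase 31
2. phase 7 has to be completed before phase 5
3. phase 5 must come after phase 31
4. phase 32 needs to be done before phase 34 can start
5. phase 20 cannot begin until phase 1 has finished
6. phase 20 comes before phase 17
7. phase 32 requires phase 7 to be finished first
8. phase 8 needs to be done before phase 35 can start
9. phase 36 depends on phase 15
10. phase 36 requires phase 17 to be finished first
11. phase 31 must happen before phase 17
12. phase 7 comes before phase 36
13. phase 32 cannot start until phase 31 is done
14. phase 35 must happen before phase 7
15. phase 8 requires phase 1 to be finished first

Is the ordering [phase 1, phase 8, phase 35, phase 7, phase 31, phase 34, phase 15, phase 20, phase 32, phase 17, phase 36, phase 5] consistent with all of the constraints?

No

Here phase 32 comes after phase 34.
Since phase 32 is required before phase 34, the ordering is invalid.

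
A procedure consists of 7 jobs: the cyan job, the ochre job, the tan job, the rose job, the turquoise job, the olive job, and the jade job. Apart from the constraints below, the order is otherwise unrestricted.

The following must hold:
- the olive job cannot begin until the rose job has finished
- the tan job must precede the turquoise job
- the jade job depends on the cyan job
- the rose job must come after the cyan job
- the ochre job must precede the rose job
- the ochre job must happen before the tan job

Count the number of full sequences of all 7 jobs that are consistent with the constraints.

81

The jobs with no prerequisites are the cyan job, the ochre job; any of them can be placed first.
Enumerating by repeatedly choosing an available job (one whose prerequisites are all placed) gives 81 distinct complete orderings.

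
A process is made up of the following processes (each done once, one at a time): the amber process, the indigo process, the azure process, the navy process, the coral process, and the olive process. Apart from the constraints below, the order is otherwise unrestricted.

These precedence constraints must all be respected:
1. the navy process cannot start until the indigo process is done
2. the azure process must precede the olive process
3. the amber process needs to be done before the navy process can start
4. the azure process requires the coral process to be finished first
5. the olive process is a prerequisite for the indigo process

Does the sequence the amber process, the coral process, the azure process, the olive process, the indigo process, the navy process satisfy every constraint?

Yes

Checking each listed constraint against this order: for instance, the amber process is in position 1 and the navy process in position 6, so that constraint holds — and the remaining constraints check out the same way.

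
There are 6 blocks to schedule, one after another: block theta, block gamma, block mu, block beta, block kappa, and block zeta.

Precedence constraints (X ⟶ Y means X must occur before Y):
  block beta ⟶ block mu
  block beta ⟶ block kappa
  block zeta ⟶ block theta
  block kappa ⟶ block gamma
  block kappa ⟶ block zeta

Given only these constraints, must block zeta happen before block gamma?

Nothing in the constraints links block zeta and block gamma; they are unordered relative to each other.
There exist valid orderings with block gamma before block zeta, so block zeta is not required to come first.

No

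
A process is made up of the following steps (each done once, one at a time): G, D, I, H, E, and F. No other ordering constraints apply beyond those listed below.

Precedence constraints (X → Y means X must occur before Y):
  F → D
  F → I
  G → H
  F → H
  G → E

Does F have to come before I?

Chaining the stated constraints: F → I.
So F must precede I in any valid ordering.

Yes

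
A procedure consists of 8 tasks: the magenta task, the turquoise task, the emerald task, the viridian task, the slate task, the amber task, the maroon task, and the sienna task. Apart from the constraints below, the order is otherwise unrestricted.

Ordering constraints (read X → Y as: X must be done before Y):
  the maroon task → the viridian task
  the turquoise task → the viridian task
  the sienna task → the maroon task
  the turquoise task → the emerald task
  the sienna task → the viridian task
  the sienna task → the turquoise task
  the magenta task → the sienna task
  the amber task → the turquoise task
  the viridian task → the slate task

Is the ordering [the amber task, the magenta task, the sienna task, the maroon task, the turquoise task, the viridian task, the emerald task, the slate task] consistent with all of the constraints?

Yes

Going through the constraints one by one, each required predecessor appears earlier in the sequence than its dependent — e.g. the amber task (position 1) is before the turquoise task (position 5), as required.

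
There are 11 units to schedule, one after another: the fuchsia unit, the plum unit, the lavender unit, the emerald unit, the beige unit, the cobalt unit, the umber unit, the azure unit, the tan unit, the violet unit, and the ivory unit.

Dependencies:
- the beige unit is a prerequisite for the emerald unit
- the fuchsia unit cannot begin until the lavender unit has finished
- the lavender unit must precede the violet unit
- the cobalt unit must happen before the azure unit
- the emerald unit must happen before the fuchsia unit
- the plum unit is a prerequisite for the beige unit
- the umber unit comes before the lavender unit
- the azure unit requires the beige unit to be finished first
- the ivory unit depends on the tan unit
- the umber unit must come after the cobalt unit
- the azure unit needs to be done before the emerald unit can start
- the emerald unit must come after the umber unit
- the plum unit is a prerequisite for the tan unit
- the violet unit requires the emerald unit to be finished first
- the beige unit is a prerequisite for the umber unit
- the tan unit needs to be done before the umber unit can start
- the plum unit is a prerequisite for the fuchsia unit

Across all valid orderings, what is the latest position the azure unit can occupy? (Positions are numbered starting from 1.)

Every unit that must follow the azure unit has to come after it. Tracing all chains starting from the azure unit, those units are: the fuchsia unit, the emerald unit, the violet unit — 3 in total.
So at least 3 units follow the azure unit, putting the azure unit no later than position 8. That position is achievable by scheduling everything else first.

8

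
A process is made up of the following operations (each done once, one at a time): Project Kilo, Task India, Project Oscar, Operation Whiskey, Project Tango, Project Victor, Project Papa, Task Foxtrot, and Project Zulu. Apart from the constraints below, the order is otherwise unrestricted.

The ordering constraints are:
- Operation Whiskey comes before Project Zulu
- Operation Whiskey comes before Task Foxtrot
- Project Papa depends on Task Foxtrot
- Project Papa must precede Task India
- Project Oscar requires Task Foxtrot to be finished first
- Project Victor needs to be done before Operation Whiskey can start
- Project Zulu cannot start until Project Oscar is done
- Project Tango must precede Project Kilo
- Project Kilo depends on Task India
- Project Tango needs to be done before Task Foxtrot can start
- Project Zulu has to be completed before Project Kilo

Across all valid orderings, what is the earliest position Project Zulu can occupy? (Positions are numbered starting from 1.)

The operations that are forced before Project Zulu, directly or transitively, are Project Oscar, Operation Whiskey, Project Tango, Project Victor, Task Foxtrot. That's 5 operations.
With 5 mandatory predecessors, the earliest Project Zulu can sit is position 5+1 = 6, and placing just those 5 first achieves it.

6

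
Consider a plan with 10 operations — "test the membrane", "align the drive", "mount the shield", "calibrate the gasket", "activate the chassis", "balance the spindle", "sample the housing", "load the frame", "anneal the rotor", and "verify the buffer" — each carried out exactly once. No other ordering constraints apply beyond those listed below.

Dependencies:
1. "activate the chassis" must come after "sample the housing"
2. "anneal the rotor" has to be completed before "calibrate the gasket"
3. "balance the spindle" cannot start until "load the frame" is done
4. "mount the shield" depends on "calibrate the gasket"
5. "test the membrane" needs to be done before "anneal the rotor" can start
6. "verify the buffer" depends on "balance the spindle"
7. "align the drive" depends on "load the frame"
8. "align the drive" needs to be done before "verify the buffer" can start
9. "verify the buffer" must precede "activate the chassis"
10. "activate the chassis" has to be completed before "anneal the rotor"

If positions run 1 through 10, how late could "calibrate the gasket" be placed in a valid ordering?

Following the constraints forward from "calibrate the gasket", its only required successor is "mount the shield".
With 1 mandatory successor out of 10 operations total, the latest slot for "calibrate the gasket" is 10−1 = 9, and it's reachable by doing all non-successors before "calibrate the gasket".

9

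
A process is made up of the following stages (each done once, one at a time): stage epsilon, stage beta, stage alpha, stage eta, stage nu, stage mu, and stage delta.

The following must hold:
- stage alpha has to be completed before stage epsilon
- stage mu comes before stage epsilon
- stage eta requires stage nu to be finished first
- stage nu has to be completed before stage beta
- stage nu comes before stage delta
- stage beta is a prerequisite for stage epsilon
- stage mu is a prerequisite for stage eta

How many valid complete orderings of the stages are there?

197

The stages with no prerequisites are stage alpha, stage nu, stage mu; any of them can be placed first.
Counting all ways to extend the partial order to a total order gives 197.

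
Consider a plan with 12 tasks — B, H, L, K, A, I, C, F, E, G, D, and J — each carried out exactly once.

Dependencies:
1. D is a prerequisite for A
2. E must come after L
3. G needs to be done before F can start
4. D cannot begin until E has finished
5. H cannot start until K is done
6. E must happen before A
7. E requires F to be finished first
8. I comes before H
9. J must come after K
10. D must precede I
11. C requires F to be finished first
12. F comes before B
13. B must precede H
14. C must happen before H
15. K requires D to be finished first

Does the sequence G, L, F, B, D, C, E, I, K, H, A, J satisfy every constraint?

In the proposed order, D appears before E.
That contradicts the constraint that E must precede D.

No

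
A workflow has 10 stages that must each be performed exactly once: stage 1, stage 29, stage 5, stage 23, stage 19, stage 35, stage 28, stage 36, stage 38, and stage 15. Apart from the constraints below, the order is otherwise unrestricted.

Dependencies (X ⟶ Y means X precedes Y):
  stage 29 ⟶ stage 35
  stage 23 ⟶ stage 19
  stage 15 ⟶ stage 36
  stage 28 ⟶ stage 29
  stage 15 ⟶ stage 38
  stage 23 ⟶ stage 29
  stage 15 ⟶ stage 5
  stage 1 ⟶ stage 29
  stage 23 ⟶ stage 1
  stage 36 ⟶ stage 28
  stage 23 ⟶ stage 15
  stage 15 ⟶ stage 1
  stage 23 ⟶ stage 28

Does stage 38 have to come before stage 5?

Stage 38 and stage 5 are not related by any chain of constraints.
A valid ordering placing stage 5 before stage 38 exists, so the answer is no.

No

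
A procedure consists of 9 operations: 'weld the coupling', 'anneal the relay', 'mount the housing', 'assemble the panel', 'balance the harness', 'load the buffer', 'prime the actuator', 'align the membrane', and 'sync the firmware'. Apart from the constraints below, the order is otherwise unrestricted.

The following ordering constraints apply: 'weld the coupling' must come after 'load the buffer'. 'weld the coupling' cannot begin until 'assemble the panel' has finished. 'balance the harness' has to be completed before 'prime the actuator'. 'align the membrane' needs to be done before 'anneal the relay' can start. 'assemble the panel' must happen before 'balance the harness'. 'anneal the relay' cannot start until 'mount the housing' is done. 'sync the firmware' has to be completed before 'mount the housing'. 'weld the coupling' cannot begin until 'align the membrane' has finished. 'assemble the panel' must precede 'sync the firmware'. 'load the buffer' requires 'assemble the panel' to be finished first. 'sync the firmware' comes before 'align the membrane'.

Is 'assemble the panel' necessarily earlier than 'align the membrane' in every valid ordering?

Chaining the stated constraints: 'assemble the panel' → 'sync the firmware' → 'align the membrane'.
So 'assemble the panel' must precede 'align the membrane' in any valid ordering.

Yes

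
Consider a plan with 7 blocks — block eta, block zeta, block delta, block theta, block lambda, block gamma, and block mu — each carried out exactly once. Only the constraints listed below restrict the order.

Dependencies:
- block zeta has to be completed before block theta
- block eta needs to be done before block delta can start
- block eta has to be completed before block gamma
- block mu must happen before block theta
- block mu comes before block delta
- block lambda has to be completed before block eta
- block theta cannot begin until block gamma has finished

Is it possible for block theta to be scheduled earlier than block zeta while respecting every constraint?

The constraints give a chain block zeta → block theta, which forces block zeta before block theta.
Hence block theta can never be scheduled before block zeta.

No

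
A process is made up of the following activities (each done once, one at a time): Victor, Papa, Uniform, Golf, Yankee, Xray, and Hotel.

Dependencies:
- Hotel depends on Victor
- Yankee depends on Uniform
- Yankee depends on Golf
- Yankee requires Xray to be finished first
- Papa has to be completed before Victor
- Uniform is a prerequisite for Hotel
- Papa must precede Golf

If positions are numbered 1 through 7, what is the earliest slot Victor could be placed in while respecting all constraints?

The only activity forced before Victor (directly or transitively) is Papa.
So at minimum 1 activity comes before Victor, putting Victor no earlier than position 2. That position is achievable by scheduling exactly that predecessor first.

2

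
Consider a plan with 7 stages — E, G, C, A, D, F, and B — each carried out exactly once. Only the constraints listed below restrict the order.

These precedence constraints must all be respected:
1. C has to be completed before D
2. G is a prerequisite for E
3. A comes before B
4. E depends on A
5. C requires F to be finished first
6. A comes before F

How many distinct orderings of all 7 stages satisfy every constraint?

80

2 stages have no prerequisites (G, A), so any of them could come first.
Counting all ways to extend the partial order to a total order gives 80.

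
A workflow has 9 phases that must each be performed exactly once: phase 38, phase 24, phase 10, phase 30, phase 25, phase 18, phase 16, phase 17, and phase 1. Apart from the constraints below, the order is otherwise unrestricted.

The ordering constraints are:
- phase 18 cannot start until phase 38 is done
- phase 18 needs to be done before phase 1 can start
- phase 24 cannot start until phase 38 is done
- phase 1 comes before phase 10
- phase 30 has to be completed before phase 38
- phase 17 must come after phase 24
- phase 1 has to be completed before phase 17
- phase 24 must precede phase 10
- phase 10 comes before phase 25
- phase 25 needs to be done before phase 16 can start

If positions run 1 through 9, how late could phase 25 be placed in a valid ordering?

The only phase forced after phase 25 (directly or by a chain) is phase 16.
So at least 1 phase follows phase 25, putting phase 25 no later than position 8. That position is achievable by scheduling everything else first.

8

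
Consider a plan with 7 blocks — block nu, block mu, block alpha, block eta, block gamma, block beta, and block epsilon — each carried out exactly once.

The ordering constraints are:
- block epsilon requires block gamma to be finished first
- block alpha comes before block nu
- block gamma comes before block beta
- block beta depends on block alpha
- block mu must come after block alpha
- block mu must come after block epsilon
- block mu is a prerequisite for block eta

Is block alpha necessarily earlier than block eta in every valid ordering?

Tracing the constraints gives a chain: block alpha → block mu → block eta.
That forces block alpha before block eta in every valid schedule.

Yes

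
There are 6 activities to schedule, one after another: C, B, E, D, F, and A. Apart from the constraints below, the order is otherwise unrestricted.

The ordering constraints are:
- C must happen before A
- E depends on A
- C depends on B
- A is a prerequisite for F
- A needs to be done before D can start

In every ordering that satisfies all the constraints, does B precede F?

Tracing the constraints gives a chain: B → C → A → F.
Hence B necessarily comes before F.

Yes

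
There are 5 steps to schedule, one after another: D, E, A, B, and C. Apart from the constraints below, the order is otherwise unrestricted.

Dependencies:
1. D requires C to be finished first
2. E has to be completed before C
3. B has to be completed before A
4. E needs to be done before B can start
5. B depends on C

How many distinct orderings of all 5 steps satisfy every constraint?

3

Only E has no prerequisites, so it must go first.
Counting all ways to extend the partial order to a total order gives 3.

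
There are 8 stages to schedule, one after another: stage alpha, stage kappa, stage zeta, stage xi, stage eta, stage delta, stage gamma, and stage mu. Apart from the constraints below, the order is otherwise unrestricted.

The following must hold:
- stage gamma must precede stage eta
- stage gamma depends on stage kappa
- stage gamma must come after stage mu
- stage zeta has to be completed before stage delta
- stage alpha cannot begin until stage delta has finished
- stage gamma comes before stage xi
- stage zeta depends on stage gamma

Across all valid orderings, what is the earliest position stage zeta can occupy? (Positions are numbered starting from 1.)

4

Every stage that must precede stage zeta has to come before it. Tracing all chains that end at stage zeta, those stages are: stage kappa, stage gamma, stage mu — 3 in total.
So at minimum 3 stages come before stage zeta, putting stage zeta no earlier than position 4. That position is achievable by scheduling exactly those predecessors first.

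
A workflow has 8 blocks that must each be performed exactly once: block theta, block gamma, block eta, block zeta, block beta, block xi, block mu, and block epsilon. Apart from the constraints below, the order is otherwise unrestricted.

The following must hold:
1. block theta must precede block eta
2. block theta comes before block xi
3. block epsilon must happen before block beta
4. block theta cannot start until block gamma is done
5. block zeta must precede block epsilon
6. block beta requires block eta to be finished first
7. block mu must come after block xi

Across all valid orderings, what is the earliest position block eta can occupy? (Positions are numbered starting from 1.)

3

Every block that must precede block eta has to come before it. Tracing all chains that end at block eta, those blocks are: block theta, block gamma — 2 in total.
So at minimum 2 blocks come before block eta, putting block eta no earlier than position 3. That position is achievable by scheduling exactly those predecessors first.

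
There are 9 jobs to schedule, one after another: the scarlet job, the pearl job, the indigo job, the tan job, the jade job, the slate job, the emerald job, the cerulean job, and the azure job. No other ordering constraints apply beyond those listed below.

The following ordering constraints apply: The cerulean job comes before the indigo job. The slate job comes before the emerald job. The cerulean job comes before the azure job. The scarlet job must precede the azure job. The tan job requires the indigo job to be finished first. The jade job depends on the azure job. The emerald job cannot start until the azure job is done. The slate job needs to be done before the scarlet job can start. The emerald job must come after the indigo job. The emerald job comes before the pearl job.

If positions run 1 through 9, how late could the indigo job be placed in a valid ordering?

Following every chain forward from the indigo job, the jobs that must come later are the pearl job, the tan job, the emerald job — 3 of them.
With 3 mandatory successors out of 9 jobs total, the latest slot for the indigo job is 9−3 = 6, and it's reachable by doing all non-successors before the indigo job.

6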